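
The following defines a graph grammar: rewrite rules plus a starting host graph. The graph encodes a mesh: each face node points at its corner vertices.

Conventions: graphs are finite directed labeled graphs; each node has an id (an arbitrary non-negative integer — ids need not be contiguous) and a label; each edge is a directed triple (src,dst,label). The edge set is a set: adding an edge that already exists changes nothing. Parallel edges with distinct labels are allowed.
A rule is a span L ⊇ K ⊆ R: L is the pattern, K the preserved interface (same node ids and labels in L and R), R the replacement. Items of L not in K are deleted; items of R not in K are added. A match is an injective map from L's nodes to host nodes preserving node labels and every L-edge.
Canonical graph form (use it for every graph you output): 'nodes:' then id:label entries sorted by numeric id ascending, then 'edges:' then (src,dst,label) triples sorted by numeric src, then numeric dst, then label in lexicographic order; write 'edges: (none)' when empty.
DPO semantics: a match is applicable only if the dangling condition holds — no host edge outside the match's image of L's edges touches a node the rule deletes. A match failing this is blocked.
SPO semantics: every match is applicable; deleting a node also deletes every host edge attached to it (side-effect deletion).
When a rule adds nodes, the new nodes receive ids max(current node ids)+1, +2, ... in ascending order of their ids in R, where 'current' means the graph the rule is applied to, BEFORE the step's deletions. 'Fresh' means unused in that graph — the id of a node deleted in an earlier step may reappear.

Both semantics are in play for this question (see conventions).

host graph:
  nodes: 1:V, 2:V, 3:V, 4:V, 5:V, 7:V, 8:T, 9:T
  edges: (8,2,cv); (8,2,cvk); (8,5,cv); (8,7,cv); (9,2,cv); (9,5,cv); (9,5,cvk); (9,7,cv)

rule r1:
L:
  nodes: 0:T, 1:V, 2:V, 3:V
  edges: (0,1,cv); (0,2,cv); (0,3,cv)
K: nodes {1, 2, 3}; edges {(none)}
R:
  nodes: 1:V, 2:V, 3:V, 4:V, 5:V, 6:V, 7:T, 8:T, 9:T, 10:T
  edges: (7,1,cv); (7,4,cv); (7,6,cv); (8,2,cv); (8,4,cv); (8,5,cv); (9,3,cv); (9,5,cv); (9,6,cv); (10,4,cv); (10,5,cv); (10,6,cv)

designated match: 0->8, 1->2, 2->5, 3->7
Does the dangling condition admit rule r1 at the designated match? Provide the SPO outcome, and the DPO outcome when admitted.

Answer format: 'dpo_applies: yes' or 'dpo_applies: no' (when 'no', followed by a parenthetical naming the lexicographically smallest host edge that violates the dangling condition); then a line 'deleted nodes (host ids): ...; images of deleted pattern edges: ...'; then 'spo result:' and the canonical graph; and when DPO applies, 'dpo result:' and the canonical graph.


dpo_applies: no
(the rule deletes node 8, which keeps host edge (8,2,cvk) outside the match image — the dangling condition fails, DPO blocks; SPO proceeds and side-deletes such edges)
deleted nodes (host ids): 8; images of deleted pattern edges: (8,2,cv); (8,5,cv); (8,7,cv)
spo result:
nodes: 1:V, 2:V, 3:V, 4:V, 5:V, 7:V, 9:T, 10:V, 11:V, 12:V, 13:T, 14:T, 15:T, 16:T
edges: (9,2,cv); (9,5,cv); (9,5,cvk); (9,7,cv); (13,2,cv); (13,10,cv); (13,12,cv); (14,5,cv); (14,10,cv); (14,11,cv); (15,7,cv); (15,11,cv); (15,12,cv); (16,10,cv); (16,11,cv); (16,12,cv)


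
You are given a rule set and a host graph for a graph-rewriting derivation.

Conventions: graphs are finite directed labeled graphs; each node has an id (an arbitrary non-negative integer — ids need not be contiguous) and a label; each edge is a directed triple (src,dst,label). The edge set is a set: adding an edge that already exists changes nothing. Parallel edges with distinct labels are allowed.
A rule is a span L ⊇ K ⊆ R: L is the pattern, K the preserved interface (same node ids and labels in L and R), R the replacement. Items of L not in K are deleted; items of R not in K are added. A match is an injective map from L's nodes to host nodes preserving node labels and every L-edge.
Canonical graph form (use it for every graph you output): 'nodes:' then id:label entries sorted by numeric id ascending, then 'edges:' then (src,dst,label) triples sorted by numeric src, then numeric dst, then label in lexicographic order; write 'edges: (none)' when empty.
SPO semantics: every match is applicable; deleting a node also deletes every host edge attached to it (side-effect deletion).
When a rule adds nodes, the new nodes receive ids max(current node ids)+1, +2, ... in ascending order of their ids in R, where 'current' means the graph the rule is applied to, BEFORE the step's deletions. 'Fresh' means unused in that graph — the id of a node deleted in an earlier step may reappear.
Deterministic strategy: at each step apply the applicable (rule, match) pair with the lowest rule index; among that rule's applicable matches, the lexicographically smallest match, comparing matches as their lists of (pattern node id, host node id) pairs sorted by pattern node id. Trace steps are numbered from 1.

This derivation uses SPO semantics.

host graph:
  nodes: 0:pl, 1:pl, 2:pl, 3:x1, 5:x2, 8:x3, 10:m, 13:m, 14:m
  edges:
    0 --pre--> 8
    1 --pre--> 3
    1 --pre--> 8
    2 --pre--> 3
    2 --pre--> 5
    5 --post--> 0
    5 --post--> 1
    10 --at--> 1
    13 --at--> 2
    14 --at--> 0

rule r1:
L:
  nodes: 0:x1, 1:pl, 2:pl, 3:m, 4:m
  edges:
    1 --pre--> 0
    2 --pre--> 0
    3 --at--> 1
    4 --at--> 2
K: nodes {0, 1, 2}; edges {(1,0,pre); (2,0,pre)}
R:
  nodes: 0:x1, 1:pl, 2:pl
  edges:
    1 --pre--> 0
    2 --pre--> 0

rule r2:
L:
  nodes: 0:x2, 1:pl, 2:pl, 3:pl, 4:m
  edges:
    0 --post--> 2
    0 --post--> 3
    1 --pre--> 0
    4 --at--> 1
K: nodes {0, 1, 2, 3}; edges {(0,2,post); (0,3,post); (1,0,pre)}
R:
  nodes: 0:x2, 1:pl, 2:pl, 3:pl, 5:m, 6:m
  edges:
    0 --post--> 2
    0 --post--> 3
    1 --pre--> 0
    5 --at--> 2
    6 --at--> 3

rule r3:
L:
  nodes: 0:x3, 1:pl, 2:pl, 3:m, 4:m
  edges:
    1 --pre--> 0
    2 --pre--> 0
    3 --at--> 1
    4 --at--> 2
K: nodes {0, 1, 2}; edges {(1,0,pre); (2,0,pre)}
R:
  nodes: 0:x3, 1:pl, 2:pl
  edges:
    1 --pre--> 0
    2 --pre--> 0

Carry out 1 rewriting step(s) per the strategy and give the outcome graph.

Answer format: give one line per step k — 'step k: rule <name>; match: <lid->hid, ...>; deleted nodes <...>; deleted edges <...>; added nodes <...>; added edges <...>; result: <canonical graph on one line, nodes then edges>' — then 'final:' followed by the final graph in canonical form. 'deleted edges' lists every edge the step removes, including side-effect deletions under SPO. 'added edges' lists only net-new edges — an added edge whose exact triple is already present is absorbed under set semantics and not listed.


step 1: rule r1; match: 0->3, 1->1, 2->2, 3->10, 4->13; deleted nodes 10, 13; deleted edges (10,1,at); (13,2,at); added nodes (none); added edges (none); result: nodes: 0:pl, 1:pl, 2:pl, 3:x1, 5:x2, 8:x3, 14:m edges: (0,8,pre); (1,3,pre); (1,8,pre); (2,3,pre); (2,5,pre); (5,0,post); (5,1,post); (14,0,at)
final:
nodes: 0:pl, 1:pl, 2:pl, 3:x1, 5:x2, 8:x3, 14:m
edges: (0,8,pre); (1,3,pre); (1,8,pre); (2,3,pre); (2,5,pre); (5,0,post); (5,1,post); (14,0,at)


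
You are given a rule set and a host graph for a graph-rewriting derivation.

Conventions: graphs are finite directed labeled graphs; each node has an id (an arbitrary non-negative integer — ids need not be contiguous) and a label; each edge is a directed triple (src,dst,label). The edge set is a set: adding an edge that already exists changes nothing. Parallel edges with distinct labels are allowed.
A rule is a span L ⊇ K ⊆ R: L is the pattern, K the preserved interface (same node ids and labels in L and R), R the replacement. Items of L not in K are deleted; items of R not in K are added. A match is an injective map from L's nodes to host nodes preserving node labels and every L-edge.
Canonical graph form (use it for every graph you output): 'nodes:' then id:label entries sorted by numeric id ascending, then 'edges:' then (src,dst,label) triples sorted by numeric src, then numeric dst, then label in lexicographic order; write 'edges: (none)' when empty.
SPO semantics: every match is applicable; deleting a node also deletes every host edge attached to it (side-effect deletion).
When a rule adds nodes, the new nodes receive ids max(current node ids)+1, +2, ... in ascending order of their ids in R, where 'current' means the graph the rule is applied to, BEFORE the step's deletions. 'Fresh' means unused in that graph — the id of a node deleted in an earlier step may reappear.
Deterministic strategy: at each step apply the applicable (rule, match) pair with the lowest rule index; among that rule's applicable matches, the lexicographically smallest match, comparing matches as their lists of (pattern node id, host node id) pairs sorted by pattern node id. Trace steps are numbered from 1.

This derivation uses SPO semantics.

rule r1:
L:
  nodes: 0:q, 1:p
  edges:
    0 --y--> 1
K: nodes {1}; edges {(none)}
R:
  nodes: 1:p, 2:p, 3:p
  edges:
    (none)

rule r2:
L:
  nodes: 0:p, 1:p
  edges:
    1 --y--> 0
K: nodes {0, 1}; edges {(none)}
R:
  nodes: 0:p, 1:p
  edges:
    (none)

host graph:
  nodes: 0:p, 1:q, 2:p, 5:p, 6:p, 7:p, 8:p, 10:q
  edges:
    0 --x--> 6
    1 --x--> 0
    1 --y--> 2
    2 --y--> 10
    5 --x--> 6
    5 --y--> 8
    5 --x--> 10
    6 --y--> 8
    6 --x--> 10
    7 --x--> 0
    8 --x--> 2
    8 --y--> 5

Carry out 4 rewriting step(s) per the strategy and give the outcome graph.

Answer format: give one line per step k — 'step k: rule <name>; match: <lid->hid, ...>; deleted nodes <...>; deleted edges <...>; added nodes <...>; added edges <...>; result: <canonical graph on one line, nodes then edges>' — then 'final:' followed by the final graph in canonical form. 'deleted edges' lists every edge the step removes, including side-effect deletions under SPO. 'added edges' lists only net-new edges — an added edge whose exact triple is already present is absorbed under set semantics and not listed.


step 1: rule r1; match: 0->1, 1->2; deleted nodes 1; deleted edges (1,0,x); (1,2,y); added nodes 11, 12; added edges (none); result: nodes: 0:p, 2:p, 5:p, 6:p, 7:p, 8:p, 10:q, 11:p, 12:p edges: (0,6,x); (2,10,y); (5,6,x); (5,8,y); (5,10,x); (6,8,y); (6,10,x); (7,0,x); (8,2,x); (8,5,y)
step 2: rule r2; match: 0->5, 1->8; deleted nodes (none); deleted edges (8,5,y); added nodes (none); added edges (none); result: nodes: 0:p, 2:p, 5:p, 6:p, 7:p, 8:p, 10:q, 11:p, 12:p edges: (0,6,x); (2,10,y); (5,6,x); (5,8,y); (5,10,x); (6,8,y); (6,10,x); (7,0,x); (8,2,x)
step 3: rule r2; match: 0->8, 1->5; deleted nodes (none); deleted edges (5,8,y); added nodes (none); added edges (none); result: nodes: 0:p, 2:p, 5:p, 6:p, 7:p, 8:p, 10:q, 11:p, 12:p edges: (0,6,x); (2,10,y); (5,6,x); (5,10,x); (6,8,y); (6,10,x); (7,0,x); (8,2,x)
step 4: rule r2; match: 0->8, 1->6; deleted nodes (none); deleted edges (6,8,y); added nodes (none); added edges (none); result: nodes: 0:p, 2:p, 5:p, 6:p, 7:p, 8:p, 10:q, 11:p, 12:p edges: (0,6,x); (2,10,y); (5,6,x); (5,10,x); (6,10,x); (7,0,x); (8,2,x)
final:
nodes: 0:p, 2:p, 5:p, 6:p, 7:p, 8:p, 10:q, 11:p, 12:p
edges: (0,6,x); (2,10,y); (5,6,x); (5,10,x); (6,10,x); (7,0,x); (8,2,x)


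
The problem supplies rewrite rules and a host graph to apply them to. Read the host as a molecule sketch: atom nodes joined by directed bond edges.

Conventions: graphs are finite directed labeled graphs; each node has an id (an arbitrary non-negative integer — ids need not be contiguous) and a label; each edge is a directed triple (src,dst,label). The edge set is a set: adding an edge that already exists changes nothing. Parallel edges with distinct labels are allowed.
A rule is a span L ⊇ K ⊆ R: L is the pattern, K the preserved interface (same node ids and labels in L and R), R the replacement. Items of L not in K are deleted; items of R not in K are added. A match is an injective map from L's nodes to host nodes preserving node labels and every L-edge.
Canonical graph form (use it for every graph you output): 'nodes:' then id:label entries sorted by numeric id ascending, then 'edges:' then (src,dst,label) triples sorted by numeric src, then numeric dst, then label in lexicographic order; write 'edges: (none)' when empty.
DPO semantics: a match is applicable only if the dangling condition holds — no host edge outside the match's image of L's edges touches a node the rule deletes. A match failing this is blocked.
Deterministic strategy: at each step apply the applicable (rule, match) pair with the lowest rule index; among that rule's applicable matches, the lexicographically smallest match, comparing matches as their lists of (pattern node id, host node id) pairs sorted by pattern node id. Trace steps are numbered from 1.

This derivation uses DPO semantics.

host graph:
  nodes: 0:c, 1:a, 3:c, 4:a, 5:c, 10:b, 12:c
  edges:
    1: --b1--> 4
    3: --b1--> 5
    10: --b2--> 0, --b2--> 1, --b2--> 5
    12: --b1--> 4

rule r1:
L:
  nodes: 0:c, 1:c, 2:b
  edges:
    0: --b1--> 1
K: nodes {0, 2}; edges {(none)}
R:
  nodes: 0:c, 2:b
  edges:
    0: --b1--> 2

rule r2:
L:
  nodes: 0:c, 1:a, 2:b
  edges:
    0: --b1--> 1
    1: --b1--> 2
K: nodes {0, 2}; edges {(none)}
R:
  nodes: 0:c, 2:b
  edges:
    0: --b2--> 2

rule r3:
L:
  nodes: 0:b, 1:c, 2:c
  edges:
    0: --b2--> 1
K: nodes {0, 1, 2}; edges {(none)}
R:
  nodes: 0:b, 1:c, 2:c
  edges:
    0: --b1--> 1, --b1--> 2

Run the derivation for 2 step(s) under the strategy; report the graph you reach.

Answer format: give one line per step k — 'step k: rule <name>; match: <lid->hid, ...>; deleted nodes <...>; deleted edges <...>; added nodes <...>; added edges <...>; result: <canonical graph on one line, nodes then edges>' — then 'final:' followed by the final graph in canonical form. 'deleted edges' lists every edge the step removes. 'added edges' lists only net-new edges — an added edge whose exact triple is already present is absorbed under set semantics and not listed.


step 1: rule r3; match: 0->10, 1->0, 2->3; deleted nodes (none); deleted edges (10,0,b2); added nodes (none); added edges (10,0,b1); (10,3,b1); result: nodes: 0:c, 1:a, 3:c, 4:a, 5:c, 10:b, 12:c edges: (1,4,b1); (3,5,b1); (10,0,b1); (10,1,b2); (10,3,b1); (10,5,b2); (12,4,b1)
step 2: rule r3; match: 0->10, 1->5, 2->0; deleted nodes (none); deleted edges (10,5,b2); added nodes (none); added edges (10,5,b1); result: nodes: 0:c, 1:a, 3:c, 4:a, 5:c, 10:b, 12:c edges: (1,4,b1); (3,5,b1); (10,0,b1); (10,1,b2); (10,3,b1); (10,5,b1); (12,4,b1)
final:
nodes: 0:c, 1:a, 3:c, 4:a, 5:c, 10:b, 12:c
edges: (1,4,b1); (3,5,b1); (10,0,b1); (10,1,b2); (10,3,b1); (10,5,b1); (12,4,b1)


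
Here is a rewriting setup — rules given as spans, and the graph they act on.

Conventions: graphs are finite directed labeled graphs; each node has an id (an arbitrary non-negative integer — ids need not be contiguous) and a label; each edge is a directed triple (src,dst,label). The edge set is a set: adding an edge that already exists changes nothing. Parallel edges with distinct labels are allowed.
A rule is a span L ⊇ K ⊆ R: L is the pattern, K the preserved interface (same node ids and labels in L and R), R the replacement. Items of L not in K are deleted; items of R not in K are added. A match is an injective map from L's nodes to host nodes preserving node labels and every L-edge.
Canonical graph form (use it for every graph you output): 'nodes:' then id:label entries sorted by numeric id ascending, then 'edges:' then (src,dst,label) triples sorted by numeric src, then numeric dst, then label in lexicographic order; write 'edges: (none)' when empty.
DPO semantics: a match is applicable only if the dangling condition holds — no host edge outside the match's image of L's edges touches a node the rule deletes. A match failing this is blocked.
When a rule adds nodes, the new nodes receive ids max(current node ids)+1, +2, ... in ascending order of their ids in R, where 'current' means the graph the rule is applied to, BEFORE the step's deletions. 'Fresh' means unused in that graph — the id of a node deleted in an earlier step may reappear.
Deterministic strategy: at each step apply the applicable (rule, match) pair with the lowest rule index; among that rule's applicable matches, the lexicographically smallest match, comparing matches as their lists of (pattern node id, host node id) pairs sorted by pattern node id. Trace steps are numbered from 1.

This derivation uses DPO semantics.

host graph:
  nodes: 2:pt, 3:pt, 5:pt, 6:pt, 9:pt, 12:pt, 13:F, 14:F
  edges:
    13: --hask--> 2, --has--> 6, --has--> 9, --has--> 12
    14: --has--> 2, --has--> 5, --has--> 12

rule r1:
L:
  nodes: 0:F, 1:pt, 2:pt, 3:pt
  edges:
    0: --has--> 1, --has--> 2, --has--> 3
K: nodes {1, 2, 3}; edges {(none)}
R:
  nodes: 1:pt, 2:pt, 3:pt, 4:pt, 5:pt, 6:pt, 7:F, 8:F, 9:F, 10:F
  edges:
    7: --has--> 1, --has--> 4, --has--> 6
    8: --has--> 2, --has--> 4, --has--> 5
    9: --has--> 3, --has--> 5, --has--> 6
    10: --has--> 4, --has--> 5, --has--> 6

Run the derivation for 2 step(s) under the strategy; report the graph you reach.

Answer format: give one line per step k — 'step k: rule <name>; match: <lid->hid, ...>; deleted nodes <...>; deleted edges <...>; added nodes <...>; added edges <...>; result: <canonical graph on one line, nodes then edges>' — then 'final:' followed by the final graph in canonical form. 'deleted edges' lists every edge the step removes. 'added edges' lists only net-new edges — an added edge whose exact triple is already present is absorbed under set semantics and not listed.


step 1: rule r1; match: 0->14, 1->2, 2->5, 3->12; deleted nodes 14; deleted edges (14,2,has); (14,5,has); (14,12,has); added nodes 15, 16, 17, 18, 19, 20, 21; added edges (18,2,has); (18,15,has); (18,17,has); (19,5,has); (19,15,has); (19,16,has); (20,12,has); (20,16,has); (20,17,has); (21,15,has); (21,16,has); (21,17,has); result: nodes: 2:pt, 3:pt, 5:pt, 6:pt, 9:pt, 12:pt, 13:F, 15:pt, 16:pt, 17:pt, 18:F, 19:F, 20:F, 21:F edges: (13,2,hask); (13,6,has); (13,9,has); (13,12,has); (18,2,has); (18,15,has); (18,17,has); (19,5,has); (19,15,has); (19,16,has); (20,12,has); (20,16,has); (20,17,has); (21,15,has); (21,16,has); (21,17,has)
step 2: rule r1; match: 0->18, 1->2, 2->15, 3->17; deleted nodes 18; deleted edges (18,2,has); (18,15,has); (18,17,has); added nodes 22, 23, 24, 25, 26, 27, 28; added edges (25,2,has); (25,22,has); (25,24,has); (26,15,has); (26,22,has); (26,23,has); (27,17,has); (27,23,has); (27,24,has); (28,22,has); (28,23,has); (28,24,has); result: nodes: 2:pt, 3:pt, 5:pt, 6:pt, 9:pt, 12:pt, 13:F, 15:pt, 16:pt, 17:pt, 19:F, 20:F, 21:F, 22:pt, 23:pt, 24:pt, 25:F, 26:F, 27:F, 28:F edges: (13,2,hask); (13,6,has); (13,9,has); (13,12,has); (19,5,has); (19,15,has); (19,16,has); (20,12,has); (20,16,has); (20,17,has); (21,15,has); (21,16,has); (21,17,has); (25,2,has); (25,22,has); (25,24,has); (26,15,has); (26,22,has); (26,23,has); (27,17,has); (27,23,has); (27,24,has); (28,22,has); (28,23,has); (28,24,has)
final:
nodes: 2:pt, 3:pt, 5:pt, 6:pt, 9:pt, 12:pt, 13:F, 15:pt, 16:pt, 17:pt, 19:F, 20:F, 21:F, 22:pt, 23:pt, 24:pt, 25:F, 26:F, 27:F, 28:F
edges: (13,2,hask); (13,6,has); (13,9,has); (13,12,has); (19,5,has); (19,15,has); (19,16,has); (20,12,has); (20,16,has); (20,17,has); (21,15,has); (21,16,has); (21,17,has); (25,2,has); (25,22,has); (25,24,has); (26,15,has); (26,22,has); (26,23,has); (27,17,has); (27,23,has); (27,24,has); (28,22,has); (28,23,has); (28,24,has)


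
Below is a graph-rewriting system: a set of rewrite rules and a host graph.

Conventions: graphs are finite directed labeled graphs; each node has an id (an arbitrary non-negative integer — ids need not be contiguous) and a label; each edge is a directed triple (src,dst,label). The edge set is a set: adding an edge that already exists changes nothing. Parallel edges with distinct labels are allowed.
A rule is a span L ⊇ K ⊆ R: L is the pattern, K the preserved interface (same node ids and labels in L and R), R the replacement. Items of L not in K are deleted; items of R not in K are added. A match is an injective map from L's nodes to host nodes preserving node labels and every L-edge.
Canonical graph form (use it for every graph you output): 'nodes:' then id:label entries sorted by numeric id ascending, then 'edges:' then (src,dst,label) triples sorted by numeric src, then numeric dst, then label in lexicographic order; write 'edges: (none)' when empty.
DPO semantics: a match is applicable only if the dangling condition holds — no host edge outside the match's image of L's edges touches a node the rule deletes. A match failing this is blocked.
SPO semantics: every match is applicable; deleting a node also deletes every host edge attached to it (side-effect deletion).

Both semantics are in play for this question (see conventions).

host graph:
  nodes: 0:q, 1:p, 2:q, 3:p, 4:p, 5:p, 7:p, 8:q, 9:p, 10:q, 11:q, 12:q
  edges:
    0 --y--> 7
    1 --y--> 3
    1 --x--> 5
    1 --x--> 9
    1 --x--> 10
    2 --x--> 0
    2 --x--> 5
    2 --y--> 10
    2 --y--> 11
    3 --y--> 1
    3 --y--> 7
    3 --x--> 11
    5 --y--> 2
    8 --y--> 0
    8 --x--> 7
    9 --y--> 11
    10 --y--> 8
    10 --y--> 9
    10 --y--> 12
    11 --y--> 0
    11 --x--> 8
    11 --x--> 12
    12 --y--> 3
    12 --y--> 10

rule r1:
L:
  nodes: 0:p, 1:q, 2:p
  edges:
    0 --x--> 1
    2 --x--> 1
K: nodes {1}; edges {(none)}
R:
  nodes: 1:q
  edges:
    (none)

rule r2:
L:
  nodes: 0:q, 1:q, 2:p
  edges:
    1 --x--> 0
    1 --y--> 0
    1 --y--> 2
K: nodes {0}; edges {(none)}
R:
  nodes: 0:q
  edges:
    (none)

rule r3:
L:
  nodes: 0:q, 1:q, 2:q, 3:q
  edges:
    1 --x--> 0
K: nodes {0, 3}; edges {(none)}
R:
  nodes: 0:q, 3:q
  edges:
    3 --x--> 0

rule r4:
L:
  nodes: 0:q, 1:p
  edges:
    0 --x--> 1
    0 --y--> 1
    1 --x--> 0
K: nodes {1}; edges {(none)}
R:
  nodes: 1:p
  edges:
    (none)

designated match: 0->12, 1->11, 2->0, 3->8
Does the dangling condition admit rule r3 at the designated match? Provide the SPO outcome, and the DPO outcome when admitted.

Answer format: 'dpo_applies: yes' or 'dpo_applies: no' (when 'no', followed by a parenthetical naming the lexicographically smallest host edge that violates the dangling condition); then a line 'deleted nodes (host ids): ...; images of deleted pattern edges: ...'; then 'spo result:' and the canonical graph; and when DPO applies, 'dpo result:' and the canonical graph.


dpo_applies: no
(the rule deletes node 0, which keeps host edge (0,7,y) outside the match image — the dangling condition fails, DPO blocks; SPO proceeds and side-deletes such edges)
deleted nodes (host ids): 0, 11; images of deleted pattern edges: (11,12,x)
spo result:
nodes: 1:p, 2:q, 3:p, 4:p, 5:p, 7:p, 8:q, 9:p, 10:q, 12:q
edges: (1,3,y); (1,5,x); (1,9,x); (1,10,x); (2,5,x); (2,10,y); (3,1,y); (3,7,y); (5,2,y); (8,7,x); (8,12,x); (10,8,y); (10,9,y); (10,12,y); (12,3,y); (12,10,y)


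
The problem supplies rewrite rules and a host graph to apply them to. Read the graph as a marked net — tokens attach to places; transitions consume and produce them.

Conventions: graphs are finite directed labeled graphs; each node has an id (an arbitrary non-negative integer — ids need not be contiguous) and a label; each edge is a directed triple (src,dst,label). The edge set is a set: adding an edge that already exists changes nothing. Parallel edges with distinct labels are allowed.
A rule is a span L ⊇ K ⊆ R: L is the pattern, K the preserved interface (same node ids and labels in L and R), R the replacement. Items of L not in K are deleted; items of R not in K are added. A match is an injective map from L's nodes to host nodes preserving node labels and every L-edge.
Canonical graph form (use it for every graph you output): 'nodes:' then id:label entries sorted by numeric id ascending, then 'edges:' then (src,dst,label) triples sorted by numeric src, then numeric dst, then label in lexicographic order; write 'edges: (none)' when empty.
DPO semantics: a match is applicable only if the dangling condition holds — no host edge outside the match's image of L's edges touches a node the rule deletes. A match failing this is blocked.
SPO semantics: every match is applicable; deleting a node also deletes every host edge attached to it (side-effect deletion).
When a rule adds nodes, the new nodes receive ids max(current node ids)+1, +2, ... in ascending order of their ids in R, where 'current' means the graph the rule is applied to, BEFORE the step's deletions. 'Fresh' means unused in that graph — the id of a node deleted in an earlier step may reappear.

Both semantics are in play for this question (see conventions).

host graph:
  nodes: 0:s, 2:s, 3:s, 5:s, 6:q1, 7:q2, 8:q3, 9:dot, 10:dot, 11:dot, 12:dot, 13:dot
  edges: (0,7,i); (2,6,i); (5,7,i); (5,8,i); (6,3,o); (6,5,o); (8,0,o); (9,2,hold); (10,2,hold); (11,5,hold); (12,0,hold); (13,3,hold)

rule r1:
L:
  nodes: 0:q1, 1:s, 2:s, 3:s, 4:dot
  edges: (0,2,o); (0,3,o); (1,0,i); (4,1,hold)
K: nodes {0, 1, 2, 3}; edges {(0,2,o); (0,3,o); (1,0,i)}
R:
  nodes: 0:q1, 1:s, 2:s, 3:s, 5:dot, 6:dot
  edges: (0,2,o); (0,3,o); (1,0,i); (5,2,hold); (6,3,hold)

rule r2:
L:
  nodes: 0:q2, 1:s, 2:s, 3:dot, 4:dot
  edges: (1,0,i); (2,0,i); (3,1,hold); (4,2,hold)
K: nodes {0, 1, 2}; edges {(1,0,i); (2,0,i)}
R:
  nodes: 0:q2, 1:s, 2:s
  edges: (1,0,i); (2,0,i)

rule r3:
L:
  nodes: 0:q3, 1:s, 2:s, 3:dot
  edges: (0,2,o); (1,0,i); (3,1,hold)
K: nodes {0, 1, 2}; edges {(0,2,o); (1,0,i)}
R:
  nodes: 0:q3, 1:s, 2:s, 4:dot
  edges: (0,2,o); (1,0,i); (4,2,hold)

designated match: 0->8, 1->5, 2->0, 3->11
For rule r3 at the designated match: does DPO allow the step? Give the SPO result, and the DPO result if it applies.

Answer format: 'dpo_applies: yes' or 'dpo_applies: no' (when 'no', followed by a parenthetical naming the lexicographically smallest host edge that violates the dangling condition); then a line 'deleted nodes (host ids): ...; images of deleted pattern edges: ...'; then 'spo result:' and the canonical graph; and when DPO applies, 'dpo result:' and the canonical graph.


dpo_applies: yes
deleted nodes (host ids): 11; images of deleted pattern edges: (11,5,hold)
spo result:
nodes: 0:s, 2:s, 3:s, 5:s, 6:q1, 7:q2, 8:q3, 9:dot, 10:dot, 12:dot, 13:dot, 14:dot
edges: (0,7,i); (2,6,i); (5,7,i); (5,8,i); (6,3,o); (6,5,o); (8,0,o); (9,2,hold); (10,2,hold); (12,0,hold); (13,3,hold); (14,0,hold)
dpo result:
nodes: 0:s, 2:s, 3:s, 5:s, 6:q1, 7:q2, 8:q3, 9:dot, 10:dot, 12:dot, 13:dot, 14:dot
edges: (0,7,i); (2,6,i); (5,7,i); (5,8,i); (6,3,o); (6,5,o); (8,0,o); (9,2,hold); (10,2,hold); (12,0,hold); (13,3,hold); (14,0,hold)


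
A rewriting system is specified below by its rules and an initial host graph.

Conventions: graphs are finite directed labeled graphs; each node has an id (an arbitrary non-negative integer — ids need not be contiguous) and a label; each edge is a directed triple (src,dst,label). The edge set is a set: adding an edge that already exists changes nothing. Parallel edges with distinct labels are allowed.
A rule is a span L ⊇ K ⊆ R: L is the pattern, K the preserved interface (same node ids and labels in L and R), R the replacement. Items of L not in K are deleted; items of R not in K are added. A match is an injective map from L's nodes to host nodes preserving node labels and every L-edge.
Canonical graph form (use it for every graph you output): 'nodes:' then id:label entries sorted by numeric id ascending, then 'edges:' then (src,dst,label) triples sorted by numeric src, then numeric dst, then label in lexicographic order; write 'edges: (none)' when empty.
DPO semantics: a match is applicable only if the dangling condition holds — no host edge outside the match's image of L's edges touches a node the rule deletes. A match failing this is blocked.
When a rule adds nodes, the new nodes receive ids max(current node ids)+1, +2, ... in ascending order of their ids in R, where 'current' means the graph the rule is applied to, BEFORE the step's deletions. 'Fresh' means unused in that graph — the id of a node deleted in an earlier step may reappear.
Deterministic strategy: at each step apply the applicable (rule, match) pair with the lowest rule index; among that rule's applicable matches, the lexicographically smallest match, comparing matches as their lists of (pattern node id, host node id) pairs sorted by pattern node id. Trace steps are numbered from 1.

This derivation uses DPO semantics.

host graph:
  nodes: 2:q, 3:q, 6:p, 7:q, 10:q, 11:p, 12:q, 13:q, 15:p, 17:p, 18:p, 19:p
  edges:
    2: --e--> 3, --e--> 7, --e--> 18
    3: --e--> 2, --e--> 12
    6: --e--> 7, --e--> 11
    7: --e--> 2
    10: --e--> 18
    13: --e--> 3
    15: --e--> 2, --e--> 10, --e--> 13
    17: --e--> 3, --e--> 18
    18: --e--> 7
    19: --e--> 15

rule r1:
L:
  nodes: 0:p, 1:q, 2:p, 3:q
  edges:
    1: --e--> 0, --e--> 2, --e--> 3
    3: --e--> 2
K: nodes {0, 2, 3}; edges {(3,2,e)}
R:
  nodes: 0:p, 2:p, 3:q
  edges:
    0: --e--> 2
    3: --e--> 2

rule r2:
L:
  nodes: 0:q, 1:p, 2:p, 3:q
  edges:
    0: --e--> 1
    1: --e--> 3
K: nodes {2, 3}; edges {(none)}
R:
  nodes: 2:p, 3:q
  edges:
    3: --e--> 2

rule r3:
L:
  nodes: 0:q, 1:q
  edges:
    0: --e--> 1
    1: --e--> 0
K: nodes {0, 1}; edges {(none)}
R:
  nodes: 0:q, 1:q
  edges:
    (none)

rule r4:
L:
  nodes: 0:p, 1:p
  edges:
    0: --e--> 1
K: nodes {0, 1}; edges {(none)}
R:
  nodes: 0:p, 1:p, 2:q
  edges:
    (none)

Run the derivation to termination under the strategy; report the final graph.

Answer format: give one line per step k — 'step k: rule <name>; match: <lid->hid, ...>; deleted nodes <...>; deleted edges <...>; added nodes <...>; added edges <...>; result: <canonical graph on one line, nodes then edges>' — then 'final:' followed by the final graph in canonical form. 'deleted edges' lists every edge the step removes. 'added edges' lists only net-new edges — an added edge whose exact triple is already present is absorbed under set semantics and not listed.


step 1: rule r3; match: 0->2, 1->3; deleted nodes (none); deleted edges (2,3,e); (3,2,e); added nodes (none); added edges (none); result: nodes: 2:q, 3:q, 6:p, 7:q, 10:q, 11:p, 12:q, 13:q, 15:p, 17:p, 18:p, 19:p edges: (2,7,e); (2,18,e); (3,12,e); (6,7,e); (6,11,e); (7,2,e); (10,18,e); (13,3,e); (15,2,e); (15,10,e); (15,13,e); (17,3,e); (17,18,e); (18,7,e); (19,15,e)
step 2: rule r3; match: 0->2, 1->7; deleted nodes (none); deleted edges (2,7,e); (7,2,e); added nodes (none); added edges (none); result: nodes: 2:q, 3:q, 6:p, 7:q, 10:q, 11:p, 12:q, 13:q, 15:p, 17:p, 18:p, 19:p edges: (2,18,e); (3,12,e); (6,7,e); (6,11,e); (10,18,e); (13,3,e); (15,2,e); (15,10,e); (15,13,e); (17,3,e); (17,18,e); (18,7,e); (19,15,e)
step 3: rule r4; match: 0->6, 1->11; deleted nodes (none); deleted edges (6,11,e); added nodes 20; added edges (none); result: nodes: 2:q, 3:q, 6:p, 7:q, 10:q, 11:p, 12:q, 13:q, 15:p, 17:p, 18:p, 19:p, 20:q edges: (2,18,e); (3,12,e); (6,7,e); (10,18,e); (13,3,e); (15,2,e); (15,10,e); (15,13,e); (17,3,e); (17,18,e); (18,7,e); (19,15,e)
step 4: rule r4; match: 0->17, 1->18; deleted nodes (none); deleted edges (17,18,e); added nodes 21; added edges (none); result: nodes: 2:q, 3:q, 6:p, 7:q, 10:q, 11:p, 12:q, 13:q, 15:p, 17:p, 18:p, 19:p, 20:q, 21:q edges: (2,18,e); (3,12,e); (6,7,e); (10,18,e); (13,3,e); (15,2,e); (15,10,e); (15,13,e); (17,3,e); (18,7,e); (19,15,e)
step 5: rule r4; match: 0->19, 1->15; deleted nodes (none); deleted edges (19,15,e); added nodes 22; added edges (none); result: nodes: 2:q, 3:q, 6:p, 7:q, 10:q, 11:p, 12:q, 13:q, 15:p, 17:p, 18:p, 19:p, 20:q, 21:q, 22:q edges: (2,18,e); (3,12,e); (6,7,e); (10,18,e); (13,3,e); (15,2,e); (15,10,e); (15,13,e); (17,3,e); (18,7,e)
final:
nodes: 2:q, 3:q, 6:p, 7:q, 10:q, 11:p, 12:q, 13:q, 15:p, 17:p, 18:p, 19:p, 20:q, 21:q, 22:q
edges: (2,18,e); (3,12,e); (6,7,e); (10,18,e); (13,3,e); (15,2,e); (15,10,e); (15,13,e); (17,3,e); (18,7,e)


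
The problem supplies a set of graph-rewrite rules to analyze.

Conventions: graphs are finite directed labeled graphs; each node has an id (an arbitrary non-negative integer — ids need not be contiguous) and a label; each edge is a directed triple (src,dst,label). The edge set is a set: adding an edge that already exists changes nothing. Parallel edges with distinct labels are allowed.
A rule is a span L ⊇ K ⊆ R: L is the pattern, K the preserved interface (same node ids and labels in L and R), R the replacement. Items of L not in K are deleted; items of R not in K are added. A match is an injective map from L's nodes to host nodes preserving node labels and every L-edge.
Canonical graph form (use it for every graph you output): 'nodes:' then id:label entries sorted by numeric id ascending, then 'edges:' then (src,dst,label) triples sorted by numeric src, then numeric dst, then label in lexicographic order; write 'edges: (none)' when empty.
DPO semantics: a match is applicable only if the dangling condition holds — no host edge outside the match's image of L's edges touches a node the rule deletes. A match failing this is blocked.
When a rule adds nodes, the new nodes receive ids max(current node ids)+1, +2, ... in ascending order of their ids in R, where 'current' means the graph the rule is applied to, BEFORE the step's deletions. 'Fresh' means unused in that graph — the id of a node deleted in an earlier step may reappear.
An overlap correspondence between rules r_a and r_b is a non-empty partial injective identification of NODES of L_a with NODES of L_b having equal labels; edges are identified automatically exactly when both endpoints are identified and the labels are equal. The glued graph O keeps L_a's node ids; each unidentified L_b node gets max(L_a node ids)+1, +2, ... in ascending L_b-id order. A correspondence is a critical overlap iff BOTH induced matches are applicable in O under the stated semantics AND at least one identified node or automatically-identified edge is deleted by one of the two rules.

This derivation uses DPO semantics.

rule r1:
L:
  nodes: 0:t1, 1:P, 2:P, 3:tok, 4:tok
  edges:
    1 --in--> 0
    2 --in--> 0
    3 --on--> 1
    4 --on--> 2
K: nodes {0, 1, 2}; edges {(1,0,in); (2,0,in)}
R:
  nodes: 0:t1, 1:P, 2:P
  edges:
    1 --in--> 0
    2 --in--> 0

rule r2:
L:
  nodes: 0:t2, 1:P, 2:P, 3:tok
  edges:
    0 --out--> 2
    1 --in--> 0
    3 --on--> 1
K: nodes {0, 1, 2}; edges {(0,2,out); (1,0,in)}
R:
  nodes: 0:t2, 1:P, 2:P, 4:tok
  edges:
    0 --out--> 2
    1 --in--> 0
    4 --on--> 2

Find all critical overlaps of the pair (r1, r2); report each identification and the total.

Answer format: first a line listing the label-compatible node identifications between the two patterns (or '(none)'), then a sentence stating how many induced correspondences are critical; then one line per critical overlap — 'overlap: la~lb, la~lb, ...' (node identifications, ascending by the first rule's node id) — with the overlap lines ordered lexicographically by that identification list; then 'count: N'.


label-compatible node identifications between L(r1) and L(r2): 1~1, 1~2, 2~1, 2~2, 3~3, 4~3
4 of the induced correspondences are critical overlaps of r1 and r2.
overlap: 1~1, 2~2, 3~3
overlap: 1~1, 3~3
overlap: 1~2, 2~1, 4~3
overlap: 2~1, 4~3
count: 4


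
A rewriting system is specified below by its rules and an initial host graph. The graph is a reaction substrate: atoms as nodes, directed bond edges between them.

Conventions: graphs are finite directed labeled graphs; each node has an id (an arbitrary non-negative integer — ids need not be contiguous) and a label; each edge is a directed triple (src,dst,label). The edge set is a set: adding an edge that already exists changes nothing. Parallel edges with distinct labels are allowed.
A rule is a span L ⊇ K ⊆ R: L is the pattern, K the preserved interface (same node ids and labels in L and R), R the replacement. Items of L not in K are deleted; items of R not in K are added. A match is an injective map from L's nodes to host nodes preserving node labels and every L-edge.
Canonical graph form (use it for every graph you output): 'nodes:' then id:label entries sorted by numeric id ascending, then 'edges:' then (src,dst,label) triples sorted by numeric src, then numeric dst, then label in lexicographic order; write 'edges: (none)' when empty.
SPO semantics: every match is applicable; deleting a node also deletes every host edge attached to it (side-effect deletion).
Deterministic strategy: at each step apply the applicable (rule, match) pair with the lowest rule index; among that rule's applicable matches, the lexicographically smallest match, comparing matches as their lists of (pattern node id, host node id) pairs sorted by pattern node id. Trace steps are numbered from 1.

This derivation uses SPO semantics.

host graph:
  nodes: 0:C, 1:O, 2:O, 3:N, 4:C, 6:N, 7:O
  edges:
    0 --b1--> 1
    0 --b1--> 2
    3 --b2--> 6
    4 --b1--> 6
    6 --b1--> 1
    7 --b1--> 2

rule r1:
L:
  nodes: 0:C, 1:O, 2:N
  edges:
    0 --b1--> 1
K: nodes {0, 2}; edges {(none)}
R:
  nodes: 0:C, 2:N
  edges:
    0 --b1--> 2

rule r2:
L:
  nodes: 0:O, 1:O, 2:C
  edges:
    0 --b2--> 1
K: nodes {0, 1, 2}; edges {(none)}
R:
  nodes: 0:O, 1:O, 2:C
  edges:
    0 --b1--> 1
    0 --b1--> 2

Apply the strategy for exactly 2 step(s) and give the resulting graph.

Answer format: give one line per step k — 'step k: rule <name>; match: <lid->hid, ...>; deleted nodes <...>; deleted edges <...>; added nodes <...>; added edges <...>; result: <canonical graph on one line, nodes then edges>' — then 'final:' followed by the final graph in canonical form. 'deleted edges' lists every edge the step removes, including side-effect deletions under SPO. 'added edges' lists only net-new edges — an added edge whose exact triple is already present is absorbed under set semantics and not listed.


step 1: rule r1; match: 0->0, 1->1, 2->3; deleted nodes 1; deleted edges (0,1,b1); (6,1,b1); added nodes (none); added edges (0,3,b1); result: nodes: 0:C, 2:O, 3:N, 4:C, 6:N, 7:O edges: (0,2,b1); (0,3,b1); (3,6,b2); (4,6,b1); (7,2,b1)
step 2: rule r1; match: 0->0, 1->2, 2->3; deleted nodes 2; deleted edges (0,2,b1); (7,2,b1); added nodes (none); added edges (none); result: nodes: 0:C, 3:N, 4:C, 6:N, 7:O edges: (0,3,b1); (3,6,b2); (4,6,b1)
final:
nodes: 0:C, 3:N, 4:C, 6:N, 7:O
edges: (0,3,b1); (3,6,b2); (4,6,b1)


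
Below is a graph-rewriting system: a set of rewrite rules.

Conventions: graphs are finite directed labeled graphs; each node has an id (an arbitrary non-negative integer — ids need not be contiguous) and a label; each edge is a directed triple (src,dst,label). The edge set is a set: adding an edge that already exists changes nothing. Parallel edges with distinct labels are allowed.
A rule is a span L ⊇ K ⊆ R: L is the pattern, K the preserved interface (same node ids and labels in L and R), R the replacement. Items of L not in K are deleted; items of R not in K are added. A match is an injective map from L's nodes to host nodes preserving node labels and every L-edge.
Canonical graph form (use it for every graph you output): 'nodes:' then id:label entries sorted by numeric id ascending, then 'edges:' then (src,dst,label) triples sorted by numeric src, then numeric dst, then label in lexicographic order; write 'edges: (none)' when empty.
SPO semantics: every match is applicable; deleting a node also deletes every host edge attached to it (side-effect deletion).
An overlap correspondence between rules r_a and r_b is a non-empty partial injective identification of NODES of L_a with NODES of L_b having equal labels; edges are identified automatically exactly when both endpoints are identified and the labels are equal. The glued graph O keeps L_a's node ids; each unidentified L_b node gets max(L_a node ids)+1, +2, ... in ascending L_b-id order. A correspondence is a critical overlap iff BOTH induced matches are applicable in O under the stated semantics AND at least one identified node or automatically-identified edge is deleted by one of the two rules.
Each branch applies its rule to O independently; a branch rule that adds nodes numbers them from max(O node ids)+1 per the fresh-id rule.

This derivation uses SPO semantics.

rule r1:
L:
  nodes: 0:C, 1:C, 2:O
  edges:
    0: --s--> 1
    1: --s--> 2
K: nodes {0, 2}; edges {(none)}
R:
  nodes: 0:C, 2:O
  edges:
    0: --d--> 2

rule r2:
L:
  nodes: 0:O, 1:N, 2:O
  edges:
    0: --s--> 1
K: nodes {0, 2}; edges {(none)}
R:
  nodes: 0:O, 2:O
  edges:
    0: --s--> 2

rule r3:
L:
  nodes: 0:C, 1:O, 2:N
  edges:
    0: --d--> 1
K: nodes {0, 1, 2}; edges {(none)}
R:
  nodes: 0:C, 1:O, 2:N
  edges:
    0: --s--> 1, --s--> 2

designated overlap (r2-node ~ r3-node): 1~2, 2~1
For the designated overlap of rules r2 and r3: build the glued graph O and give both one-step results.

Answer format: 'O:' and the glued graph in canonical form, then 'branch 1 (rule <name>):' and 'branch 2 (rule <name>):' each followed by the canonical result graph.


O:
nodes: 0:O, 1:N, 2:O, 3:C
edges: (0,1,s); (3,2,d)
branch 1 (rule r2):
nodes: 0:O, 2:O, 3:C
edges: (0,2,s); (3,2,d)
branch 2 (rule r3):
nodes: 0:O, 1:N, 2:O, 3:C
edges: (0,1,s); (3,1,s); (3,2,s)
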